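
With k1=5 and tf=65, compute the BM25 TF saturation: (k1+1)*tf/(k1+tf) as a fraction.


BM25 TF component = (k1+1)*tf / (k1+tf)
k1 = 5, tf = 65
Numerator = (5+1)*65 = 390
Denominator = 5 + 65 = 70
= 390/70 = 39/7

39/7


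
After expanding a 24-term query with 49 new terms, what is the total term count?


Original terms: 24
Expansion terms: 49
Total = 24 + 49 = 73

73


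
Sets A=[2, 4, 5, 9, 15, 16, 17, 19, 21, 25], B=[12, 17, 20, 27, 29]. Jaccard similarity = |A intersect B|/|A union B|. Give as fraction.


A intersect B = [17]
|A intersect B| = 1
A union B = [2, 4, 5, 9, 12, 15, 16, 17, 19, 20, 21, 25, 27, 29]
|A union B| = 14
Jaccard = 1/14 = 1/14

1/14


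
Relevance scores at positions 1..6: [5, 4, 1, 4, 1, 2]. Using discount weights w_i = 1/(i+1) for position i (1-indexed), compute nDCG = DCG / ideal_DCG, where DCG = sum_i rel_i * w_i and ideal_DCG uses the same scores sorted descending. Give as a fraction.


Position discount weights w_i = 1/(i+1) for i=1..6:
Weights = [1/2, 1/3, 1/4, 1/5, 1/6, 1/7]
Actual relevance: [5, 4, 1, 4, 1, 2]
DCG = 5/2 + 4/3 + 1/4 + 4/5 + 1/6 + 2/7 = 747/140
Ideal relevance (sorted desc): [5, 4, 4, 2, 1, 1]
Ideal DCG = 5/2 + 4/3 + 4/4 + 2/5 + 1/6 + 1/7 = 194/35
nDCG = DCG / ideal_DCG = 747/140 / 194/35 = 747/776

747/776


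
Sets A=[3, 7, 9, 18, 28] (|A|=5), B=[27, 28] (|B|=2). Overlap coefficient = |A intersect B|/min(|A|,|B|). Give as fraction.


A intersect B = [28]
|A intersect B| = 1
min(|A|, |B|) = min(5, 2) = 2
Overlap = 1 / 2 = 1/2

1/2


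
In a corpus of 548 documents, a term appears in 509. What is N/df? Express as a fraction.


IDF ratio = N / df
= 548 / 509
= 548/509

548/509


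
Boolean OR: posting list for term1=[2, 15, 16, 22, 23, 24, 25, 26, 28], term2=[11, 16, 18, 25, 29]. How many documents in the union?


Boolean OR: find union of posting lists
term1 docs: [2, 15, 16, 22, 23, 24, 25, 26, 28]
term2 docs: [11, 16, 18, 25, 29]
Union: [2, 11, 15, 16, 18, 22, 23, 24, 25, 26, 28, 29]
|union| = 12

12


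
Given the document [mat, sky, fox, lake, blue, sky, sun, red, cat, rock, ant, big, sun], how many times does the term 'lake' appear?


Document has 13 words
Scanning for 'lake':
Found at positions: [3]
Count = 1

1


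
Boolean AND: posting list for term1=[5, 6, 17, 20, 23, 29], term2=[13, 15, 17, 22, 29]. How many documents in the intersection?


Boolean AND: find intersection of posting lists
term1 docs: [5, 6, 17, 20, 23, 29]
term2 docs: [13, 15, 17, 22, 29]
Intersection: [17, 29]
|intersection| = 2

2


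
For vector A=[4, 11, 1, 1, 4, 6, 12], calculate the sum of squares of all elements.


|A|^2 = sum of squared components
A[0]^2 = 4^2 = 16
A[1]^2 = 11^2 = 121
A[2]^2 = 1^2 = 1
A[3]^2 = 1^2 = 1
A[4]^2 = 4^2 = 16
A[5]^2 = 6^2 = 36
A[6]^2 = 12^2 = 144
Sum = 16 + 121 + 1 + 1 + 16 + 36 + 144 = 335

335


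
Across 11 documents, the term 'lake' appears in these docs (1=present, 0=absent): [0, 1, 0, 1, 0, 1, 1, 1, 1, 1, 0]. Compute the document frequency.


Checking each document for 'lake':
Doc 1: absent
Doc 2: present
Doc 3: absent
Doc 4: present
Doc 5: absent
Doc 6: present
Doc 7: present
Doc 8: present
Doc 9: present
Doc 10: present
Doc 11: absent
df = sum of presences = 0 + 1 + 0 + 1 + 0 + 1 + 1 + 1 + 1 + 1 + 0 = 7

7


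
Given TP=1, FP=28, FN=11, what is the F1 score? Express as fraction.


F1 = 2 * P * R / (P + R)
P = TP/(TP+FP) = 1/29 = 1/29
R = TP/(TP+FN) = 1/12 = 1/12
2 * P * R = 2 * 1/29 * 1/12 = 1/174
P + R = 1/29 + 1/12 = 41/348
F1 = 1/174 / 41/348 = 2/41

2/41


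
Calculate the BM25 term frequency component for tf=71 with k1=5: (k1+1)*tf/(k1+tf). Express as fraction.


BM25 TF component = (k1+1)*tf / (k1+tf)
k1 = 5, tf = 71
Numerator = (5+1)*71 = 426
Denominator = 5 + 71 = 76
= 426/76 = 213/38

213/38


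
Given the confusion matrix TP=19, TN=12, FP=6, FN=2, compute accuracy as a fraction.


Accuracy = (TP + TN) / (TP + TN + FP + FN)
TP + TN = 19 + 12 = 31
Total = 19 + 12 + 6 + 2 = 39
Accuracy = 31 / 39 = 31/39

31/39


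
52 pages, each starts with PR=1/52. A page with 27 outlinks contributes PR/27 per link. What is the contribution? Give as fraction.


Initial PR = 1/52 = 1/52
Outlinks = 27
Contribution per link = PR / outlinks
= 1/52 / 27
= 1/1404

1/1404


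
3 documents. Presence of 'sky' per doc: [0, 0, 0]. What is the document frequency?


Checking each document for 'sky':
Doc 1: absent
Doc 2: absent
Doc 3: absent
df = sum of presences = 0 + 0 + 0 = 0

0


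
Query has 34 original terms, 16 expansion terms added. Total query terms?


Original terms: 34
Expansion terms: 16
Total = 34 + 16 = 50

50


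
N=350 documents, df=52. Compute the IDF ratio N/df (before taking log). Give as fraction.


IDF ratio = N / df
= 350 / 52
= 175/26

175/26


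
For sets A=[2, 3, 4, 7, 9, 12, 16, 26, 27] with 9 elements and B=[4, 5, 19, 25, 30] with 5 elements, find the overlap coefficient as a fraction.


A intersect B = [4]
|A intersect B| = 1
min(|A|, |B|) = min(9, 5) = 5
Overlap = 1 / 5 = 1/5

1/5


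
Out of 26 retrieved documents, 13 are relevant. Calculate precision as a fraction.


Precision = relevant_retrieved / total_retrieved
= 13 / 26
= 13 / (13 + 13)
= 1/2

1/2


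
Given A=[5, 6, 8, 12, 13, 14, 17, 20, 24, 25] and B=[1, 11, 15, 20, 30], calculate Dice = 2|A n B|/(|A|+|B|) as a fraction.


A intersect B = [20]
|A intersect B| = 1
|A| = 10, |B| = 5
Dice = 2*1 / (10+5)
= 2 / 15 = 2/15

2/15


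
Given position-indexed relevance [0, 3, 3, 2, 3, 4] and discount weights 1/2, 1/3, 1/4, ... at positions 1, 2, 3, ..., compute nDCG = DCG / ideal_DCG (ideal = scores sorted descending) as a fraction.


Position discount weights w_i = 1/(i+1) for i=1..6:
Weights = [1/2, 1/3, 1/4, 1/5, 1/6, 1/7]
Actual relevance: [0, 3, 3, 2, 3, 4]
DCG = 0/2 + 3/3 + 3/4 + 2/5 + 3/6 + 4/7 = 451/140
Ideal relevance (sorted desc): [4, 3, 3, 3, 2, 0]
Ideal DCG = 4/2 + 3/3 + 3/4 + 3/5 + 2/6 + 0/7 = 281/60
nDCG = DCG / ideal_DCG = 451/140 / 281/60 = 1353/1967

1353/1967


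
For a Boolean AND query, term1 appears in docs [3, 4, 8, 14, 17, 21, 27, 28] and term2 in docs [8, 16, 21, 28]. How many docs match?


Boolean AND: find intersection of posting lists
term1 docs: [3, 4, 8, 14, 17, 21, 27, 28]
term2 docs: [8, 16, 21, 28]
Intersection: [8, 21, 28]
|intersection| = 3

3


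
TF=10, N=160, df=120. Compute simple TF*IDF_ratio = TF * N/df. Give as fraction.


TF * (N/df)
= 10 * (160/120)
= 10 * 4/3
= 40/3

40/3


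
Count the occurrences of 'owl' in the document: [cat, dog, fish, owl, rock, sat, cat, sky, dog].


Document has 9 words
Scanning for 'owl':
Found at positions: [3]
Count = 1

1


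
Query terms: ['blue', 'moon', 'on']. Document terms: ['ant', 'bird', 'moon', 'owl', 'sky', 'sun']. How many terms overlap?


Query terms: ['blue', 'moon', 'on']
Document terms: ['ant', 'bird', 'moon', 'owl', 'sky', 'sun']
Common terms: ['moon']
Overlap count = 1

1


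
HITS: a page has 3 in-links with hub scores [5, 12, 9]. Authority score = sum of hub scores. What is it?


Authority = sum of hub scores of in-linkers
In-link 1: hub score = 5
In-link 2: hub score = 12
In-link 3: hub score = 9
Authority = 5 + 12 + 9 = 26

26


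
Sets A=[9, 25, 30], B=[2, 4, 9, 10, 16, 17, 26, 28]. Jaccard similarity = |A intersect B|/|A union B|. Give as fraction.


A intersect B = [9]
|A intersect B| = 1
A union B = [2, 4, 9, 10, 16, 17, 25, 26, 28, 30]
|A union B| = 10
Jaccard = 1/10 = 1/10

1/10


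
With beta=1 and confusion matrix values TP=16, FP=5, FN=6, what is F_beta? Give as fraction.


P = TP/(TP+FP) = 16/21 = 16/21
R = TP/(TP+FN) = 16/22 = 8/11
beta^2 = 1^2 = 1
(1 + beta^2) = 2
Numerator = (1+beta^2)*P*R = 256/231
Denominator = beta^2*P + R = 16/21 + 8/11 = 344/231
F_beta = 32/43

32/43


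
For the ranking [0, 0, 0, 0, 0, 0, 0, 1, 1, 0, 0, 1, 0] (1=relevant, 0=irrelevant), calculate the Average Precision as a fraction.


Computing P@k for each relevant position:
Position 1: not relevant
Position 2: not relevant
Position 3: not relevant
Position 4: not relevant
Position 5: not relevant
Position 6: not relevant
Position 7: not relevant
Position 8: relevant, P@8 = 1/8 = 1/8
Position 9: relevant, P@9 = 2/9 = 2/9
Position 10: not relevant
Position 11: not relevant
Position 12: relevant, P@12 = 3/12 = 1/4
Position 13: not relevant
Sum of P@k = 1/8 + 2/9 + 1/4 = 43/72
AP = 43/72 / 3 = 43/216

43/216


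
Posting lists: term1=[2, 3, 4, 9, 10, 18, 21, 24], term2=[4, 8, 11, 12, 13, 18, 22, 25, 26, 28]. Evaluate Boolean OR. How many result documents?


Boolean OR: find union of posting lists
term1 docs: [2, 3, 4, 9, 10, 18, 21, 24]
term2 docs: [4, 8, 11, 12, 13, 18, 22, 25, 26, 28]
Union: [2, 3, 4, 8, 9, 10, 11, 12, 13, 18, 21, 22, 24, 25, 26, 28]
|union| = 16

16


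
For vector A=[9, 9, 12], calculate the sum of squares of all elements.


|A|^2 = sum of squared components
A[0]^2 = 9^2 = 81
A[1]^2 = 9^2 = 81
A[2]^2 = 12^2 = 144
Sum = 81 + 81 + 144 = 306

306


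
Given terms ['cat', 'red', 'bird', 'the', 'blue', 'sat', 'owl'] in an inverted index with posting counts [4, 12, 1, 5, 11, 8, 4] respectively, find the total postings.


Summing posting list sizes:
'cat': 4 postings
'red': 12 postings
'bird': 1 postings
'the': 5 postings
'blue': 11 postings
'sat': 8 postings
'owl': 4 postings
Total = 4 + 12 + 1 + 5 + 11 + 8 + 4 = 45

45


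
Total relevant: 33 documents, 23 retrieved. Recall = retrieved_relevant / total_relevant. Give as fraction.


Recall = retrieved_relevant / total_relevant
= 23 / 33
= 23 / (23 + 10)
= 23/33

23/33


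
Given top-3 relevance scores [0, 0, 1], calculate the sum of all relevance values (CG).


Cumulative Gain = sum of relevance scores
Position 1: rel=0, running sum=0
Position 2: rel=0, running sum=0
Position 3: rel=1, running sum=1
CG = 1

1


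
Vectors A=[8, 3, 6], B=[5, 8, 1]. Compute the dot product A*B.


Dot product = sum of element-wise products
A[0]*B[0] = 8*5 = 40
A[1]*B[1] = 3*8 = 24
A[2]*B[2] = 6*1 = 6
Sum = 40 + 24 + 6 = 70

70


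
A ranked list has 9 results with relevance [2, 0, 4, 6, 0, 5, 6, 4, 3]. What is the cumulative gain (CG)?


Cumulative Gain = sum of relevance scores
Position 1: rel=2, running sum=2
Position 2: rel=0, running sum=2
Position 3: rel=4, running sum=6
Position 4: rel=6, running sum=12
Position 5: rel=0, running sum=12
Position 6: rel=5, running sum=17
Position 7: rel=6, running sum=23
Position 8: rel=4, running sum=27
Position 9: rel=3, running sum=30
CG = 30

30


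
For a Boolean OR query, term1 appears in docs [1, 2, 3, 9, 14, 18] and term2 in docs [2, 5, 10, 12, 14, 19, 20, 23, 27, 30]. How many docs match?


Boolean OR: find union of posting lists
term1 docs: [1, 2, 3, 9, 14, 18]
term2 docs: [2, 5, 10, 12, 14, 19, 20, 23, 27, 30]
Union: [1, 2, 3, 5, 9, 10, 12, 14, 18, 19, 20, 23, 27, 30]
|union| = 14

14


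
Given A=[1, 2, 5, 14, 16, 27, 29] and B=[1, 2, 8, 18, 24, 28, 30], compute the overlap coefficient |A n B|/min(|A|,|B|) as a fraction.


A intersect B = [1, 2]
|A intersect B| = 2
min(|A|, |B|) = min(7, 7) = 7
Overlap = 2 / 7 = 2/7

2/7


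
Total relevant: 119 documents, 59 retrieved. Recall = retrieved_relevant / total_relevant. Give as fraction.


Recall = retrieved_relevant / total_relevant
= 59 / 119
= 59 / (59 + 60)
= 59/119

59/119


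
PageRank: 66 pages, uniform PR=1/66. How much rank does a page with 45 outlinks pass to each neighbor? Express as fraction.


Initial PR = 1/66 = 1/66
Outlinks = 45
Contribution per link = PR / outlinks
= 1/66 / 45
= 1/2970

1/2970


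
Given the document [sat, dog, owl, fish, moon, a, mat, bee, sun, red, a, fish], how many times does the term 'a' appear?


Document has 12 words
Scanning for 'a':
Found at positions: [5, 10]
Count = 2

2


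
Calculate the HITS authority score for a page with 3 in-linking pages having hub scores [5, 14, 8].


Authority = sum of hub scores of in-linkers
In-link 1: hub score = 5
In-link 2: hub score = 14
In-link 3: hub score = 8
Authority = 5 + 14 + 8 = 27

27


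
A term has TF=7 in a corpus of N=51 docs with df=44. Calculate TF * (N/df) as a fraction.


TF * (N/df)
= 7 * (51/44)
= 7 * 51/44
= 357/44

357/44


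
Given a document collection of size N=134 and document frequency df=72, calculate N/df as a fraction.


IDF ratio = N / df
= 134 / 72
= 67/36

67/36


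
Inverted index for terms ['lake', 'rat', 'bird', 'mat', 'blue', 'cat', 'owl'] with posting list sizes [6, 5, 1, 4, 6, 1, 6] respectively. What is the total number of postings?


Summing posting list sizes:
'lake': 6 postings
'rat': 5 postings
'bird': 1 postings
'mat': 4 postings
'blue': 6 postings
'cat': 1 postings
'owl': 6 postings
Total = 6 + 5 + 1 + 4 + 6 + 1 + 6 = 29

29


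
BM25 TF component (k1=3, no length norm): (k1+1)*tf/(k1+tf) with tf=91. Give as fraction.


BM25 TF component = (k1+1)*tf / (k1+tf)
k1 = 3, tf = 91
Numerator = (3+1)*91 = 364
Denominator = 3 + 91 = 94
= 364/94 = 182/47

182/47


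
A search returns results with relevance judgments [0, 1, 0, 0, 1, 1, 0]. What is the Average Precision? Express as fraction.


Computing P@k for each relevant position:
Position 1: not relevant
Position 2: relevant, P@2 = 1/2 = 1/2
Position 3: not relevant
Position 4: not relevant
Position 5: relevant, P@5 = 2/5 = 2/5
Position 6: relevant, P@6 = 3/6 = 1/2
Position 7: not relevant
Sum of P@k = 1/2 + 2/5 + 1/2 = 7/5
AP = 7/5 / 3 = 7/15

7/15


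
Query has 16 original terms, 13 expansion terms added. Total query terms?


Original terms: 16
Expansion terms: 13
Total = 16 + 13 = 29

29


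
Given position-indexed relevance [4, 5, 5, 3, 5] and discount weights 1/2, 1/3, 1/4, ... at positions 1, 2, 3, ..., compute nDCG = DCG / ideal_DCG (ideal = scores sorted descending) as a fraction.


Position discount weights w_i = 1/(i+1) for i=1..5:
Weights = [1/2, 1/3, 1/4, 1/5, 1/6]
Actual relevance: [4, 5, 5, 3, 5]
DCG = 4/2 + 5/3 + 5/4 + 3/5 + 5/6 = 127/20
Ideal relevance (sorted desc): [5, 5, 5, 4, 3]
Ideal DCG = 5/2 + 5/3 + 5/4 + 4/5 + 3/6 = 403/60
nDCG = DCG / ideal_DCG = 127/20 / 403/60 = 381/403

381/403


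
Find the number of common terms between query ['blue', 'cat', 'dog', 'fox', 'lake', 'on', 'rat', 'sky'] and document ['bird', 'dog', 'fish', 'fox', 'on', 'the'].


Query terms: ['blue', 'cat', 'dog', 'fox', 'lake', 'on', 'rat', 'sky']
Document terms: ['bird', 'dog', 'fish', 'fox', 'on', 'the']
Common terms: ['dog', 'fox', 'on']
Overlap count = 3

3


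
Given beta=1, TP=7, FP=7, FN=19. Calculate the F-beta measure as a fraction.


P = TP/(TP+FP) = 7/14 = 1/2
R = TP/(TP+FN) = 7/26 = 7/26
beta^2 = 1^2 = 1
(1 + beta^2) = 2
Numerator = (1+beta^2)*P*R = 7/26
Denominator = beta^2*P + R = 1/2 + 7/26 = 10/13
F_beta = 7/20

7/20


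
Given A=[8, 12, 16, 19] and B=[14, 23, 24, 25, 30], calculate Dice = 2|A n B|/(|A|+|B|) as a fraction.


A intersect B = []
|A intersect B| = 0
|A| = 4, |B| = 5
Dice = 2*0 / (4+5)
= 0 / 9 = 0

0


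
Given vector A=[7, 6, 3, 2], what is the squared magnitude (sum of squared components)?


|A|^2 = sum of squared components
A[0]^2 = 7^2 = 49
A[1]^2 = 6^2 = 36
A[2]^2 = 3^2 = 9
A[3]^2 = 2^2 = 4
Sum = 49 + 36 + 9 + 4 = 98

98


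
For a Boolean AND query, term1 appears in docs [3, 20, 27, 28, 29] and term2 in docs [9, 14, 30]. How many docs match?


Boolean AND: find intersection of posting lists
term1 docs: [3, 20, 27, 28, 29]
term2 docs: [9, 14, 30]
Intersection: []
|intersection| = 0

0


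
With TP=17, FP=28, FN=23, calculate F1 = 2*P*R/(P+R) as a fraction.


F1 = 2 * P * R / (P + R)
P = TP/(TP+FP) = 17/45 = 17/45
R = TP/(TP+FN) = 17/40 = 17/40
2 * P * R = 2 * 17/45 * 17/40 = 289/900
P + R = 17/45 + 17/40 = 289/360
F1 = 289/900 / 289/360 = 2/5

2/5


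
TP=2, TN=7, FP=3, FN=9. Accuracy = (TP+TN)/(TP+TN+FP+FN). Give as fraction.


Accuracy = (TP + TN) / (TP + TN + FP + FN)
TP + TN = 2 + 7 = 9
Total = 2 + 7 + 3 + 9 = 21
Accuracy = 9 / 21 = 3/7

3/7


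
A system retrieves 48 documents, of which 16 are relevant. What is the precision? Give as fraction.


Precision = relevant_retrieved / total_retrieved
= 16 / 48
= 16 / (16 + 32)
= 1/3

1/3


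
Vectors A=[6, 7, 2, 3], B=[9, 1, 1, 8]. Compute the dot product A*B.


Dot product = sum of element-wise products
A[0]*B[0] = 6*9 = 54
A[1]*B[1] = 7*1 = 7
A[2]*B[2] = 2*1 = 2
A[3]*B[3] = 3*8 = 24
Sum = 54 + 7 + 2 + 24 = 87

87


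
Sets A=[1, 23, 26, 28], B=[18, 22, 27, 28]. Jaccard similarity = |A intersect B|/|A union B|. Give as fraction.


A intersect B = [28]
|A intersect B| = 1
A union B = [1, 18, 22, 23, 26, 27, 28]
|A union B| = 7
Jaccard = 1/7 = 1/7

1/7


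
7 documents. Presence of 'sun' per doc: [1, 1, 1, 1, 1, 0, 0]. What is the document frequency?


Checking each document for 'sun':
Doc 1: present
Doc 2: present
Doc 3: present
Doc 4: present
Doc 5: present
Doc 6: absent
Doc 7: absent
df = sum of presences = 1 + 1 + 1 + 1 + 1 + 0 + 0 = 5

5


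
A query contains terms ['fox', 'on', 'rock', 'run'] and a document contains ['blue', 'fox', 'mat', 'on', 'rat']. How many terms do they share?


Query terms: ['fox', 'on', 'rock', 'run']
Document terms: ['blue', 'fox', 'mat', 'on', 'rat']
Common terms: ['fox', 'on']
Overlap count = 2

2


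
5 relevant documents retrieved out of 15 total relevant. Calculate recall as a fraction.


Recall = retrieved_relevant / total_relevant
= 5 / 15
= 5 / (5 + 10)
= 1/3

1/3


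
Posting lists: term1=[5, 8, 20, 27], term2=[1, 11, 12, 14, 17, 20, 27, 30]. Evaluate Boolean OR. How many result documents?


Boolean OR: find union of posting lists
term1 docs: [5, 8, 20, 27]
term2 docs: [1, 11, 12, 14, 17, 20, 27, 30]
Union: [1, 5, 8, 11, 12, 14, 17, 20, 27, 30]
|union| = 10

10


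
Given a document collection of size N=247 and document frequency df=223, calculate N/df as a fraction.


IDF ratio = N / df
= 247 / 223
= 247/223

247/223


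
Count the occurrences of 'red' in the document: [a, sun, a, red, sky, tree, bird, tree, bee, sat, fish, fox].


Document has 12 words
Scanning for 'red':
Found at positions: [3]
Count = 1

1


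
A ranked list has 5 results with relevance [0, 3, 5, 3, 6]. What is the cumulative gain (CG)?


Cumulative Gain = sum of relevance scores
Position 1: rel=0, running sum=0
Position 2: rel=3, running sum=3
Position 3: rel=5, running sum=8
Position 4: rel=3, running sum=11
Position 5: rel=6, running sum=17
CG = 17

17


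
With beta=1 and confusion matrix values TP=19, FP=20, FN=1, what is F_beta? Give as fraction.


P = TP/(TP+FP) = 19/39 = 19/39
R = TP/(TP+FN) = 19/20 = 19/20
beta^2 = 1^2 = 1
(1 + beta^2) = 2
Numerator = (1+beta^2)*P*R = 361/390
Denominator = beta^2*P + R = 19/39 + 19/20 = 1121/780
F_beta = 38/59

38/59


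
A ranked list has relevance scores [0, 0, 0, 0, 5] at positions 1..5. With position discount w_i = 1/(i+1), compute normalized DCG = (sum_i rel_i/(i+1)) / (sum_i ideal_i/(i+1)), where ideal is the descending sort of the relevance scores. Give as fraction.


Position discount weights w_i = 1/(i+1) for i=1..5:
Weights = [1/2, 1/3, 1/4, 1/5, 1/6]
Actual relevance: [0, 0, 0, 0, 5]
DCG = 0/2 + 0/3 + 0/4 + 0/5 + 5/6 = 5/6
Ideal relevance (sorted desc): [5, 0, 0, 0, 0]
Ideal DCG = 5/2 + 0/3 + 0/4 + 0/5 + 0/6 = 5/2
nDCG = DCG / ideal_DCG = 5/6 / 5/2 = 1/3

1/3


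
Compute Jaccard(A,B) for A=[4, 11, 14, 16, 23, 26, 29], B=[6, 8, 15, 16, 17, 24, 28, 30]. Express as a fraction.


A intersect B = [16]
|A intersect B| = 1
A union B = [4, 6, 8, 11, 14, 15, 16, 17, 23, 24, 26, 28, 29, 30]
|A union B| = 14
Jaccard = 1/14 = 1/14

1/14


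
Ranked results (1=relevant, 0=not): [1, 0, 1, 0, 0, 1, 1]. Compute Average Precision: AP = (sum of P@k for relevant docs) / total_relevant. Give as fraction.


Computing P@k for each relevant position:
Position 1: relevant, P@1 = 1/1 = 1
Position 2: not relevant
Position 3: relevant, P@3 = 2/3 = 2/3
Position 4: not relevant
Position 5: not relevant
Position 6: relevant, P@6 = 3/6 = 1/2
Position 7: relevant, P@7 = 4/7 = 4/7
Sum of P@k = 1 + 2/3 + 1/2 + 4/7 = 115/42
AP = 115/42 / 4 = 115/168

115/168


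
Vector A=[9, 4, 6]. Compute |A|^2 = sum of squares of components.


|A|^2 = sum of squared components
A[0]^2 = 9^2 = 81
A[1]^2 = 4^2 = 16
A[2]^2 = 6^2 = 36
Sum = 81 + 16 + 36 = 133

133


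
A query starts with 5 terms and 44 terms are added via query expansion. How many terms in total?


Original terms: 5
Expansion terms: 44
Total = 5 + 44 = 49

49


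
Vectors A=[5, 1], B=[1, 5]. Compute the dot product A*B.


Dot product = sum of element-wise products
A[0]*B[0] = 5*1 = 5
A[1]*B[1] = 1*5 = 5
Sum = 5 + 5 = 10

10


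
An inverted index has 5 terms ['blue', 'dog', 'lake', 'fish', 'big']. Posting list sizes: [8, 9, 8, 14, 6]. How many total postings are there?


Summing posting list sizes:
'blue': 8 postings
'dog': 9 postings
'lake': 8 postings
'fish': 14 postings
'big': 6 postings
Total = 8 + 9 + 8 + 14 + 6 = 45

45


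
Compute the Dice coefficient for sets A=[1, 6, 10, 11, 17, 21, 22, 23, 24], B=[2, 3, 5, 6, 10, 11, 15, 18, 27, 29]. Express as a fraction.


A intersect B = [6, 10, 11]
|A intersect B| = 3
|A| = 9, |B| = 10
Dice = 2*3 / (9+10)
= 6 / 19 = 6/19

6/19


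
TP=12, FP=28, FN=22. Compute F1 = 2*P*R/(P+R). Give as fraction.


F1 = 2 * P * R / (P + R)
P = TP/(TP+FP) = 12/40 = 3/10
R = TP/(TP+FN) = 12/34 = 6/17
2 * P * R = 2 * 3/10 * 6/17 = 18/85
P + R = 3/10 + 6/17 = 111/170
F1 = 18/85 / 111/170 = 12/37

12/37


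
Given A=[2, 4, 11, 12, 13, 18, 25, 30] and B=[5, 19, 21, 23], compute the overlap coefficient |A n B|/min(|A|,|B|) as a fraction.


A intersect B = []
|A intersect B| = 0
min(|A|, |B|) = min(8, 4) = 4
Overlap = 0 / 4 = 0

0


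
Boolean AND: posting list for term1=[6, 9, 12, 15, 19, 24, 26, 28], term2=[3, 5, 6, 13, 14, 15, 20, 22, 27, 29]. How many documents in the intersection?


Boolean AND: find intersection of posting lists
term1 docs: [6, 9, 12, 15, 19, 24, 26, 28]
term2 docs: [3, 5, 6, 13, 14, 15, 20, 22, 27, 29]
Intersection: [6, 15]
|intersection| = 2

2


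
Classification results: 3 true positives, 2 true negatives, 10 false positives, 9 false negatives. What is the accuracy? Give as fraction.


Accuracy = (TP + TN) / (TP + TN + FP + FN)
TP + TN = 3 + 2 = 5
Total = 3 + 2 + 10 + 9 = 24
Accuracy = 5 / 24 = 5/24

5/24


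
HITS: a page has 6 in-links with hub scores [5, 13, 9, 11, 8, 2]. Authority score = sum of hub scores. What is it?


Authority = sum of hub scores of in-linkers
In-link 1: hub score = 5
In-link 2: hub score = 13
In-link 3: hub score = 9
In-link 4: hub score = 11
In-link 5: hub score = 8
In-link 6: hub score = 2
Authority = 5 + 13 + 9 + 11 + 8 + 2 = 48

48


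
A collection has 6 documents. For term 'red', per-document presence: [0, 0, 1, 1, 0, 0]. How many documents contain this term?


Checking each document for 'red':
Doc 1: absent
Doc 2: absent
Doc 3: present
Doc 4: present
Doc 5: absent
Doc 6: absent
df = sum of presences = 0 + 0 + 1 + 1 + 0 + 0 = 2

2


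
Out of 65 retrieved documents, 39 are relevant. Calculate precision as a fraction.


Precision = relevant_retrieved / total_retrieved
= 39 / 65
= 39 / (39 + 26)
= 3/5

3/5


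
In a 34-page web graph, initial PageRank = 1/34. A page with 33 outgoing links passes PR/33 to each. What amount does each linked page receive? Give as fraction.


Initial PR = 1/34 = 1/34
Outlinks = 33
Contribution per link = PR / outlinks
= 1/34 / 33
= 1/1122

1/1122


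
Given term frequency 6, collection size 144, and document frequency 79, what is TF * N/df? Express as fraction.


TF * (N/df)
= 6 * (144/79)
= 6 * 144/79
= 864/79

864/79


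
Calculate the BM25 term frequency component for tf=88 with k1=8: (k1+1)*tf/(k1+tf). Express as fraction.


BM25 TF component = (k1+1)*tf / (k1+tf)
k1 = 8, tf = 88
Numerator = (8+1)*88 = 792
Denominator = 8 + 88 = 96
= 792/96 = 33/4

33/4


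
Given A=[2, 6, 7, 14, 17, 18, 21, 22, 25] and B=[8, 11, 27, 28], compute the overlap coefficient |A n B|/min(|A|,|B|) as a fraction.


A intersect B = []
|A intersect B| = 0
min(|A|, |B|) = min(9, 4) = 4
Overlap = 0 / 4 = 0

0


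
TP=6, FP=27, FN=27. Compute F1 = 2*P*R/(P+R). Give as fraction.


F1 = 2 * P * R / (P + R)
P = TP/(TP+FP) = 6/33 = 2/11
R = TP/(TP+FN) = 6/33 = 2/11
2 * P * R = 2 * 2/11 * 2/11 = 8/121
P + R = 2/11 + 2/11 = 4/11
F1 = 8/121 / 4/11 = 2/11

2/11


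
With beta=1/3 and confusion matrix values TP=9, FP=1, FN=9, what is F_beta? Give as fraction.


P = TP/(TP+FP) = 9/10 = 9/10
R = TP/(TP+FN) = 9/18 = 1/2
beta^2 = 1/3^2 = 1/9
(1 + beta^2) = 10/9
Numerator = (1+beta^2)*P*R = 1/2
Denominator = beta^2*P + R = 1/10 + 1/2 = 3/5
F_beta = 5/6

5/6


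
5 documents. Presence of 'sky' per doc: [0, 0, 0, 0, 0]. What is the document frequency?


Checking each document for 'sky':
Doc 1: absent
Doc 2: absent
Doc 3: absent
Doc 4: absent
Doc 5: absent
df = sum of presences = 0 + 0 + 0 + 0 + 0 = 0

0


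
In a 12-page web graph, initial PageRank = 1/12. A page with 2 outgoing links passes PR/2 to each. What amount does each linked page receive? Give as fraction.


Initial PR = 1/12 = 1/12
Outlinks = 2
Contribution per link = PR / outlinks
= 1/12 / 2
= 1/24

1/24


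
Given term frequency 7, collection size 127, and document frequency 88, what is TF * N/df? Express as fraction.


TF * (N/df)
= 7 * (127/88)
= 7 * 127/88
= 889/88

889/88


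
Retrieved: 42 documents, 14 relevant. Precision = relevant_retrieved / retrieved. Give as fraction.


Precision = relevant_retrieved / total_retrieved
= 14 / 42
= 14 / (14 + 28)
= 1/3

1/3


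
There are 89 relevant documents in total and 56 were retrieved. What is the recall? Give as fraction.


Recall = retrieved_relevant / total_relevant
= 56 / 89
= 56 / (56 + 33)
= 56/89

56/89


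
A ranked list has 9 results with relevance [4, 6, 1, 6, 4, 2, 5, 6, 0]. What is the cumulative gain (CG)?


Cumulative Gain = sum of relevance scores
Position 1: rel=4, running sum=4
Position 2: rel=6, running sum=10
Position 3: rel=1, running sum=11
Position 4: rel=6, running sum=17
Position 5: rel=4, running sum=21
Position 6: rel=2, running sum=23
Position 7: rel=5, running sum=28
Position 8: rel=6, running sum=34
Position 9: rel=0, running sum=34
CG = 34

34


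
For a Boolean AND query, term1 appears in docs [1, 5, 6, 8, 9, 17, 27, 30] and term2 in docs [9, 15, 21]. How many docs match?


Boolean AND: find intersection of posting lists
term1 docs: [1, 5, 6, 8, 9, 17, 27, 30]
term2 docs: [9, 15, 21]
Intersection: [9]
|intersection| = 1

1


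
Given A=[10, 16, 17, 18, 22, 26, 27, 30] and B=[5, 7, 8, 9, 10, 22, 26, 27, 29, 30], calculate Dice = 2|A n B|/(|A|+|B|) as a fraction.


A intersect B = [10, 22, 26, 27, 30]
|A intersect B| = 5
|A| = 8, |B| = 10
Dice = 2*5 / (8+10)
= 10 / 18 = 5/9

5/9


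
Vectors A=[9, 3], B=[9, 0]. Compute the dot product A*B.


Dot product = sum of element-wise products
A[0]*B[0] = 9*9 = 81
A[1]*B[1] = 3*0 = 0
Sum = 81 + 0 = 81

81


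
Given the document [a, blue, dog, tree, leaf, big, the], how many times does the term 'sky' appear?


Document has 7 words
Scanning for 'sky':
Term not found in document
Count = 0

0


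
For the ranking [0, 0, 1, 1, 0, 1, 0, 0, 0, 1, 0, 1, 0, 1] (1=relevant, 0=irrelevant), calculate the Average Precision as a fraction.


Computing P@k for each relevant position:
Position 1: not relevant
Position 2: not relevant
Position 3: relevant, P@3 = 1/3 = 1/3
Position 4: relevant, P@4 = 2/4 = 1/2
Position 5: not relevant
Position 6: relevant, P@6 = 3/6 = 1/2
Position 7: not relevant
Position 8: not relevant
Position 9: not relevant
Position 10: relevant, P@10 = 4/10 = 2/5
Position 11: not relevant
Position 12: relevant, P@12 = 5/12 = 5/12
Position 13: not relevant
Position 14: relevant, P@14 = 6/14 = 3/7
Sum of P@k = 1/3 + 1/2 + 1/2 + 2/5 + 5/12 + 3/7 = 361/140
AP = 361/140 / 6 = 361/840

361/840


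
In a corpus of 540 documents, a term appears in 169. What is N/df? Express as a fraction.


IDF ratio = N / df
= 540 / 169
= 540/169

540/169


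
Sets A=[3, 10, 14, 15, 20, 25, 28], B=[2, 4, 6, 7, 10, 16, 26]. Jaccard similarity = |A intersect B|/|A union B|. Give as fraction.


A intersect B = [10]
|A intersect B| = 1
A union B = [2, 3, 4, 6, 7, 10, 14, 15, 16, 20, 25, 26, 28]
|A union B| = 13
Jaccard = 1/13 = 1/13

1/13


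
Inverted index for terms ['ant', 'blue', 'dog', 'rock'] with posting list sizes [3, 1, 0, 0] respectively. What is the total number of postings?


Summing posting list sizes:
'ant': 3 postings
'blue': 1 postings
'dog': 0 postings
'rock': 0 postings
Total = 3 + 1 + 0 + 0 = 4

4


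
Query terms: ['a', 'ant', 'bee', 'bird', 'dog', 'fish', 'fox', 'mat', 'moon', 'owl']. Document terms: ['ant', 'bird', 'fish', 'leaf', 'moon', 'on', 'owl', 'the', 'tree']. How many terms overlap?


Query terms: ['a', 'ant', 'bee', 'bird', 'dog', 'fish', 'fox', 'mat', 'moon', 'owl']
Document terms: ['ant', 'bird', 'fish', 'leaf', 'moon', 'on', 'owl', 'the', 'tree']
Common terms: ['ant', 'bird', 'fish', 'moon', 'owl']
Overlap count = 5

5


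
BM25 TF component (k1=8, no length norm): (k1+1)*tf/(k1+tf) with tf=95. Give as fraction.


BM25 TF component = (k1+1)*tf / (k1+tf)
k1 = 8, tf = 95
Numerator = (8+1)*95 = 855
Denominator = 8 + 95 = 103
= 855/103 = 855/103

855/103


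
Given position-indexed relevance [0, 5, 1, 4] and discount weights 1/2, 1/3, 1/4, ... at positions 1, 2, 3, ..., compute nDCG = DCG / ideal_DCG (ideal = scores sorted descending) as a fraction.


Position discount weights w_i = 1/(i+1) for i=1..4:
Weights = [1/2, 1/3, 1/4, 1/5]
Actual relevance: [0, 5, 1, 4]
DCG = 0/2 + 5/3 + 1/4 + 4/5 = 163/60
Ideal relevance (sorted desc): [5, 4, 1, 0]
Ideal DCG = 5/2 + 4/3 + 1/4 + 0/5 = 49/12
nDCG = DCG / ideal_DCG = 163/60 / 49/12 = 163/245

163/245


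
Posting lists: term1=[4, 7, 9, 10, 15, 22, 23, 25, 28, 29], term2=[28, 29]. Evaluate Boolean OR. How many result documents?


Boolean OR: find union of posting lists
term1 docs: [4, 7, 9, 10, 15, 22, 23, 25, 28, 29]
term2 docs: [28, 29]
Union: [4, 7, 9, 10, 15, 22, 23, 25, 28, 29]
|union| = 10

10


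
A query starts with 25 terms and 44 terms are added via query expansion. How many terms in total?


Original terms: 25
Expansion terms: 44
Total = 25 + 44 = 69

69


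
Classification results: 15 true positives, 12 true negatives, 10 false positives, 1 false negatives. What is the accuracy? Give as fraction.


Accuracy = (TP + TN) / (TP + TN + FP + FN)
TP + TN = 15 + 12 = 27
Total = 15 + 12 + 10 + 1 = 38
Accuracy = 27 / 38 = 27/38

27/38


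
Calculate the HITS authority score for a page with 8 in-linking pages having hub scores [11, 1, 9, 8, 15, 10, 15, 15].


Authority = sum of hub scores of in-linkers
In-link 1: hub score = 11
In-link 2: hub score = 1
In-link 3: hub score = 9
In-link 4: hub score = 8
In-link 5: hub score = 15
In-link 6: hub score = 10
In-link 7: hub score = 15
In-link 8: hub score = 15
Authority = 11 + 1 + 9 + 8 + 15 + 10 + 15 + 15 = 84

84


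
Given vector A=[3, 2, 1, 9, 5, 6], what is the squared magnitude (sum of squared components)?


|A|^2 = sum of squared components
A[0]^2 = 3^2 = 9
A[1]^2 = 2^2 = 4
A[2]^2 = 1^2 = 1
A[3]^2 = 9^2 = 81
A[4]^2 = 5^2 = 25
A[5]^2 = 6^2 = 36
Sum = 9 + 4 + 1 + 81 + 25 + 36 = 156

156


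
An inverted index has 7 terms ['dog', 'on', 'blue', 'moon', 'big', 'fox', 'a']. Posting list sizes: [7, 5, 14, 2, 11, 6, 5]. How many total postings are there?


Summing posting list sizes:
'dog': 7 postings
'on': 5 postings
'blue': 14 postings
'moon': 2 postings
'big': 11 postings
'fox': 6 postings
'a': 5 postings
Total = 7 + 5 + 14 + 2 + 11 + 6 + 5 = 50

50


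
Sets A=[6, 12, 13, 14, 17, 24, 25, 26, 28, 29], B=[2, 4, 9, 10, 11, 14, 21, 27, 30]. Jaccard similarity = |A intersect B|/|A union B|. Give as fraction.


A intersect B = [14]
|A intersect B| = 1
A union B = [2, 4, 6, 9, 10, 11, 12, 13, 14, 17, 21, 24, 25, 26, 27, 28, 29, 30]
|A union B| = 18
Jaccard = 1/18 = 1/18

1/18


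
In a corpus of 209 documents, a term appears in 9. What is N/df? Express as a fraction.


IDF ratio = N / df
= 209 / 9
= 209/9

209/9


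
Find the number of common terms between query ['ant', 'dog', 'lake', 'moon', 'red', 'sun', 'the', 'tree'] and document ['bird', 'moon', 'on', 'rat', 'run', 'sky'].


Query terms: ['ant', 'dog', 'lake', 'moon', 'red', 'sun', 'the', 'tree']
Document terms: ['bird', 'moon', 'on', 'rat', 'run', 'sky']
Common terms: ['moon']
Overlap count = 1

1


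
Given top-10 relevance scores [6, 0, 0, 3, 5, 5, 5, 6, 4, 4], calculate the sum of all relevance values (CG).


Cumulative Gain = sum of relevance scores
Position 1: rel=6, running sum=6
Position 2: rel=0, running sum=6
Position 3: rel=0, running sum=6
Position 4: rel=3, running sum=9
Position 5: rel=5, running sum=14
Position 6: rel=5, running sum=19
Position 7: rel=5, running sum=24
Position 8: rel=6, running sum=30
Position 9: rel=4, running sum=34
Position 10: rel=4, running sum=38
CG = 38

38


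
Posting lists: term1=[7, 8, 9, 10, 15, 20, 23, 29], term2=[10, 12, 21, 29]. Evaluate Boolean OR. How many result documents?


Boolean OR: find union of posting lists
term1 docs: [7, 8, 9, 10, 15, 20, 23, 29]
term2 docs: [10, 12, 21, 29]
Union: [7, 8, 9, 10, 12, 15, 20, 21, 23, 29]
|union| = 10

10


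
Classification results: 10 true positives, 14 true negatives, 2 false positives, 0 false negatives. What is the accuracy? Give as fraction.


Accuracy = (TP + TN) / (TP + TN + FP + FN)
TP + TN = 10 + 14 = 24
Total = 10 + 14 + 2 + 0 = 26
Accuracy = 24 / 26 = 12/13

12/13


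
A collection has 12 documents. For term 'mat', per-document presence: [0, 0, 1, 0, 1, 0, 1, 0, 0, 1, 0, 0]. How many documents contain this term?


Checking each document for 'mat':
Doc 1: absent
Doc 2: absent
Doc 3: present
Doc 4: absent
Doc 5: present
Doc 6: absent
Doc 7: present
Doc 8: absent
Doc 9: absent
Doc 10: present
Doc 11: absent
Doc 12: absent
df = sum of presences = 0 + 0 + 1 + 0 + 1 + 0 + 1 + 0 + 0 + 1 + 0 + 0 = 4

4


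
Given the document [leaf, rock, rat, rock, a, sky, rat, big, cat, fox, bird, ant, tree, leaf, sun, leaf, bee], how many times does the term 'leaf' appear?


Document has 17 words
Scanning for 'leaf':
Found at positions: [0, 13, 15]
Count = 3

3


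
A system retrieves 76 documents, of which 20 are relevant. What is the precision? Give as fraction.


Precision = relevant_retrieved / total_retrieved
= 20 / 76
= 20 / (20 + 56)
= 5/19

5/19


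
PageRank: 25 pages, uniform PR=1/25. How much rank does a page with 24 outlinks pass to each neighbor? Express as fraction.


Initial PR = 1/25 = 1/25
Outlinks = 24
Contribution per link = PR / outlinks
= 1/25 / 24
= 1/600

1/600


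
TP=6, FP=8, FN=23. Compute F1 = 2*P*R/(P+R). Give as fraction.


F1 = 2 * P * R / (P + R)
P = TP/(TP+FP) = 6/14 = 3/7
R = TP/(TP+FN) = 6/29 = 6/29
2 * P * R = 2 * 3/7 * 6/29 = 36/203
P + R = 3/7 + 6/29 = 129/203
F1 = 36/203 / 129/203 = 12/43

12/43


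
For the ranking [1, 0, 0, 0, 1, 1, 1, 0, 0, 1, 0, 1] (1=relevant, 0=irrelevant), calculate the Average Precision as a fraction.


Computing P@k for each relevant position:
Position 1: relevant, P@1 = 1/1 = 1
Position 2: not relevant
Position 3: not relevant
Position 4: not relevant
Position 5: relevant, P@5 = 2/5 = 2/5
Position 6: relevant, P@6 = 3/6 = 1/2
Position 7: relevant, P@7 = 4/7 = 4/7
Position 8: not relevant
Position 9: not relevant
Position 10: relevant, P@10 = 5/10 = 1/2
Position 11: not relevant
Position 12: relevant, P@12 = 6/12 = 1/2
Sum of P@k = 1 + 2/5 + 1/2 + 4/7 + 1/2 + 1/2 = 243/70
AP = 243/70 / 6 = 81/140

81/140


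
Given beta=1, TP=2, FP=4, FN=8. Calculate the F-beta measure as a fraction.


P = TP/(TP+FP) = 2/6 = 1/3
R = TP/(TP+FN) = 2/10 = 1/5
beta^2 = 1^2 = 1
(1 + beta^2) = 2
Numerator = (1+beta^2)*P*R = 2/15
Denominator = beta^2*P + R = 1/3 + 1/5 = 8/15
F_beta = 1/4

1/4


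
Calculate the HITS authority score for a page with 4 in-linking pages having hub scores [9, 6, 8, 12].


Authority = sum of hub scores of in-linkers
In-link 1: hub score = 9
In-link 2: hub score = 6
In-link 3: hub score = 8
In-link 4: hub score = 12
Authority = 9 + 6 + 8 + 12 = 35

35


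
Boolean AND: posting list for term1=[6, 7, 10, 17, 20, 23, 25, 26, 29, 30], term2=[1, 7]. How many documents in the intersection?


Boolean AND: find intersection of posting lists
term1 docs: [6, 7, 10, 17, 20, 23, 25, 26, 29, 30]
term2 docs: [1, 7]
Intersection: [7]
|intersection| = 1

1


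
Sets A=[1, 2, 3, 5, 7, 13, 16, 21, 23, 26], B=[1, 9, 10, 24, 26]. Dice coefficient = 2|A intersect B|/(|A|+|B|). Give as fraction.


A intersect B = [1, 26]
|A intersect B| = 2
|A| = 10, |B| = 5
Dice = 2*2 / (10+5)
= 4 / 15 = 4/15

4/15


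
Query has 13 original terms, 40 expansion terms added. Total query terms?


Original terms: 13
Expansion terms: 40
Total = 13 + 40 = 53

53


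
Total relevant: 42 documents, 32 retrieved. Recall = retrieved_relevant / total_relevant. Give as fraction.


Recall = retrieved_relevant / total_relevant
= 32 / 42
= 32 / (32 + 10)
= 16/21

16/21


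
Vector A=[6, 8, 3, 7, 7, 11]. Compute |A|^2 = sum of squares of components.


|A|^2 = sum of squared components
A[0]^2 = 6^2 = 36
A[1]^2 = 8^2 = 64
A[2]^2 = 3^2 = 9
A[3]^2 = 7^2 = 49
A[4]^2 = 7^2 = 49
A[5]^2 = 11^2 = 121
Sum = 36 + 64 + 9 + 49 + 49 + 121 = 328

328


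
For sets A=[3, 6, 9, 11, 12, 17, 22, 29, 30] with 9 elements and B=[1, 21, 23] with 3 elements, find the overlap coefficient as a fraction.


A intersect B = []
|A intersect B| = 0
min(|A|, |B|) = min(9, 3) = 3
Overlap = 0 / 3 = 0

0


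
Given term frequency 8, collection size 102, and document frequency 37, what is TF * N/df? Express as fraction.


TF * (N/df)
= 8 * (102/37)
= 8 * 102/37
= 816/37

816/37


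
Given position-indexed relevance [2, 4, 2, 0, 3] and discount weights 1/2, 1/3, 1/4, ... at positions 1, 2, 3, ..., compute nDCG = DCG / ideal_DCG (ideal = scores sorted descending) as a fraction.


Position discount weights w_i = 1/(i+1) for i=1..5:
Weights = [1/2, 1/3, 1/4, 1/5, 1/6]
Actual relevance: [2, 4, 2, 0, 3]
DCG = 2/2 + 4/3 + 2/4 + 0/5 + 3/6 = 10/3
Ideal relevance (sorted desc): [4, 3, 2, 2, 0]
Ideal DCG = 4/2 + 3/3 + 2/4 + 2/5 + 0/6 = 39/10
nDCG = DCG / ideal_DCG = 10/3 / 39/10 = 100/117

100/117


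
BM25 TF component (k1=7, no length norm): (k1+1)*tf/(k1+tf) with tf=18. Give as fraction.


BM25 TF component = (k1+1)*tf / (k1+tf)
k1 = 7, tf = 18
Numerator = (7+1)*18 = 144
Denominator = 7 + 18 = 25
= 144/25 = 144/25

144/25


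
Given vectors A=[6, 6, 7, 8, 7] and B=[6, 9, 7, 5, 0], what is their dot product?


Dot product = sum of element-wise products
A[0]*B[0] = 6*6 = 36
A[1]*B[1] = 6*9 = 54
A[2]*B[2] = 7*7 = 49
A[3]*B[3] = 8*5 = 40
A[4]*B[4] = 7*0 = 0
Sum = 36 + 54 + 49 + 40 + 0 = 179

179


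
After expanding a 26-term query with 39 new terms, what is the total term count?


Original terms: 26
Expansion terms: 39
Total = 26 + 39 = 65

65


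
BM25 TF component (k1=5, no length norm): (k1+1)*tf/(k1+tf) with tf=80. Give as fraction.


BM25 TF component = (k1+1)*tf / (k1+tf)
k1 = 5, tf = 80
Numerator = (5+1)*80 = 480
Denominator = 5 + 80 = 85
= 480/85 = 96/17

96/17


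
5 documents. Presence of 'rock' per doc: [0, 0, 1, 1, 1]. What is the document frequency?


Checking each document for 'rock':
Doc 1: absent
Doc 2: absent
Doc 3: present
Doc 4: present
Doc 5: present
df = sum of presences = 0 + 0 + 1 + 1 + 1 = 3

3


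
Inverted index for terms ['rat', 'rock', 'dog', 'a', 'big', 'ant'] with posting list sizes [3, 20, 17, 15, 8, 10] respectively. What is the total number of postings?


Summing posting list sizes:
'rat': 3 postings
'rock': 20 postings
'dog': 17 postings
'a': 15 postings
'big': 8 postings
'ant': 10 postings
Total = 3 + 20 + 17 + 15 + 8 + 10 = 73

73
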